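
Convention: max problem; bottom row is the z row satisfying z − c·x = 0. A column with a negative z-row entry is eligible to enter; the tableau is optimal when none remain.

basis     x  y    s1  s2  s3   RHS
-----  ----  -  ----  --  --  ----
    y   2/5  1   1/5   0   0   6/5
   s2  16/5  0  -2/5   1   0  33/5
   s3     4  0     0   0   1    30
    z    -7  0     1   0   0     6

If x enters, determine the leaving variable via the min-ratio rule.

s2

Column x entries and ratios — y: (6/5)/(2/5) = 3; s2: (33/5)/(16/5) = 33/16; s3: 30/4 = 15/2.
Smallest ratio is 33/16 in the row of s2, so s2 leaves.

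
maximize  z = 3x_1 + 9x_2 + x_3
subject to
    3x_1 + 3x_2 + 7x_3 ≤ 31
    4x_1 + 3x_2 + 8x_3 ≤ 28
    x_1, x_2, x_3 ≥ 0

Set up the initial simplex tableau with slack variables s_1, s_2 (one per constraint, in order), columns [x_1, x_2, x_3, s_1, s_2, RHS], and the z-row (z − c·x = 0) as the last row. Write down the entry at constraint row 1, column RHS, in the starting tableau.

The RHS of constraint 1 is b_1 = 31.

31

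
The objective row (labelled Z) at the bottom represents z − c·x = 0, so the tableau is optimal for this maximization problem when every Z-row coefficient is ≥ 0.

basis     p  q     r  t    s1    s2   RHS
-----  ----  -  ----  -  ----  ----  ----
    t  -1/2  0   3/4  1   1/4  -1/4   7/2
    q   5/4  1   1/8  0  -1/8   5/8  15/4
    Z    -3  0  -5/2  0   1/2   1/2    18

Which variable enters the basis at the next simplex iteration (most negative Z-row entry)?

p

Negative Z-row entries: p: -3, r: -5/2.
The most negative is -3 in column p, so p enters.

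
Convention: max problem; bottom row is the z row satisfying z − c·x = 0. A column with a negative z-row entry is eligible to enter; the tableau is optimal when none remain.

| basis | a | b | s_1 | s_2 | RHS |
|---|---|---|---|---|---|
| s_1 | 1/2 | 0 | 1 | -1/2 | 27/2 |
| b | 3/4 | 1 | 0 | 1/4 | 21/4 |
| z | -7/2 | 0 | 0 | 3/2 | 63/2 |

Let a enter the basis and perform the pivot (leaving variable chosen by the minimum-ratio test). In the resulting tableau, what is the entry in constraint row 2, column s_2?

1/3

Ratio test on column a — row 1: (27/2)/(1/2) = 27; row 2: (21/4)/(3/4) = 7. Minimum is 7 at row 2 (b leaves); pivot element 3/4.
Divide row 2 by 3/4; eliminate column a from the other rows.
In the new row 2, the s_2 entry is the old entry divided by the pivot: (1/4)/(3/4) = 1/3.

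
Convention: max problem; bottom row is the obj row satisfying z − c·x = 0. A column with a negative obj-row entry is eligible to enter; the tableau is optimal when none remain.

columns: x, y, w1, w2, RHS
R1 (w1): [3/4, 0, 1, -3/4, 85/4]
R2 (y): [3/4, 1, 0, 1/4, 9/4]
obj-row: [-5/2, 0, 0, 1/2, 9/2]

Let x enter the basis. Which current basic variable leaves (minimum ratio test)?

Column x entries and ratios — w1: (85/4)/(3/4) = 85/3; y: (9/4)/(3/4) = 3.
Smallest ratio is 3 in the row of y, so y leaves.

y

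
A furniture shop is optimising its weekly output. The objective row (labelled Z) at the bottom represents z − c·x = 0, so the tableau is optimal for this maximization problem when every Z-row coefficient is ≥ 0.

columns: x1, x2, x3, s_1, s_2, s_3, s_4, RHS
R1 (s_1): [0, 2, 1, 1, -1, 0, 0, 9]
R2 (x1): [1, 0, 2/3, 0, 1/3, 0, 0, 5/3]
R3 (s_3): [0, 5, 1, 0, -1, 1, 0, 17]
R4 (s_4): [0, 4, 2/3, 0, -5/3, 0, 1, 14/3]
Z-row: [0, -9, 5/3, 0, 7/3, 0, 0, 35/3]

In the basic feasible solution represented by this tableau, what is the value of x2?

0

x2 is not in the basis, so in the current basic feasible solution x2 = 0.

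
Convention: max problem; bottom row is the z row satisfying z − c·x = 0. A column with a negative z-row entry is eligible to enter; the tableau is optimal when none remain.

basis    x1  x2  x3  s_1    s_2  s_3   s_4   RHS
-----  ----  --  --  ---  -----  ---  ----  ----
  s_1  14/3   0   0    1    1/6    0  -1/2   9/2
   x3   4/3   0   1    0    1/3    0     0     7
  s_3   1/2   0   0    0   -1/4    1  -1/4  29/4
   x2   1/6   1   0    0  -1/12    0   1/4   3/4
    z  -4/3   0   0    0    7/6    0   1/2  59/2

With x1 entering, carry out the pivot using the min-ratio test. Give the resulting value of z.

Ratio test on column x1 — row 1: (9/2)/(14/3) = 27/28; row 2: 7/(4/3) = 21/4; row 3: (29/4)/(1/2) = 29/2; row 4: (3/4)/(1/6) = 9/2. Minimum is 27/28 at row 1 (s_1 leaves); pivot element 14/3.
Pivot on row 1; the z-row RHS becomes 59/2 − (-4/3)·(27/28) = 431/14.

431/14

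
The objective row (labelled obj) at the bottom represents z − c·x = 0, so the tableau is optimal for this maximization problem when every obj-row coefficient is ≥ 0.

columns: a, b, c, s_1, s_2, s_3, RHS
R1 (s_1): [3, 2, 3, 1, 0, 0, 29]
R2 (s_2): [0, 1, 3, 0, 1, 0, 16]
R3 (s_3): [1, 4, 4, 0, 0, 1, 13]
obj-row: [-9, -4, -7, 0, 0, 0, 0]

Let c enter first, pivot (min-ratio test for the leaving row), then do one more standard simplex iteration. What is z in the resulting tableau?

Ratio test on column c — row 1: 29/3 = 29/3; row 2: 16/3 = 16/3; row 3: 13/4 = 13/4. Minimum is 13/4 at row 3 (s_3 leaves); pivot element 4.
Pivot on row 3; the obj-row RHS becomes 0 − (-7)·(13/4) = 91/4.
Next entering variable (most negative obj-row entry -29/4): a.
Ratio test on column a — row 1: (77/4)/(9/4) = 77/9; row 2: entry -3/4 ≤ 0; row 3: (13/4)/(1/4) = 13. Minimum is 77/9 at row 1 (s_1 leaves); pivot element 9/4.
After the second pivot the obj-row RHS is 91/4 − (-29/4)·(77/9) = 763/9.

763/9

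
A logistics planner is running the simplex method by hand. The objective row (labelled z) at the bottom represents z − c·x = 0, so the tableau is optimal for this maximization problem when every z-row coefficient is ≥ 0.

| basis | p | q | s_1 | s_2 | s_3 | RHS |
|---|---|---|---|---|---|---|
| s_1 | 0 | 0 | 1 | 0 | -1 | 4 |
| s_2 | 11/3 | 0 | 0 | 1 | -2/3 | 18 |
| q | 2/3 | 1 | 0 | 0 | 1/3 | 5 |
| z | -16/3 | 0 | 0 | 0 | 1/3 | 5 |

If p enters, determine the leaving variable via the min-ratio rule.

Column p entries and ratios — s_1: 0 ≤ 0, skip; s_2: 18/(11/3) = 54/11; q: 5/(2/3) = 15/2.
Smallest ratio is 54/11 in the row of s_2, so s_2 leaves.

s_2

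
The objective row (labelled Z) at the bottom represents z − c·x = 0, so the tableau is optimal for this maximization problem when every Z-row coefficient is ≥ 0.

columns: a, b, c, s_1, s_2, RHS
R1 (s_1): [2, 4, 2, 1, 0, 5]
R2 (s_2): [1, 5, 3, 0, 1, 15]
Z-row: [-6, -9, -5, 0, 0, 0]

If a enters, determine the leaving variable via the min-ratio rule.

s_1

Column a entries and ratios — s_1: 5/2 = 5/2; s_2: 15/1 = 15.
Smallest ratio is 5/2 in the row of s_1, so s_1 leaves.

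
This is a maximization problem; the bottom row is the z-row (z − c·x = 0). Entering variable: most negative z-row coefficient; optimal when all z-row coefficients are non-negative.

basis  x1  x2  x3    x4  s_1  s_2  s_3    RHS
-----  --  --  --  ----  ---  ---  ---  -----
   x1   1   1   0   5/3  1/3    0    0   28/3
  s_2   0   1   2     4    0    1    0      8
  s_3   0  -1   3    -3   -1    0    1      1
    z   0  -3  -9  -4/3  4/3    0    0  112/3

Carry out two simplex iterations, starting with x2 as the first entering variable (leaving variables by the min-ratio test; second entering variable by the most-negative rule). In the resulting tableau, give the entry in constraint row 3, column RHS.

9/5

Ratio test on column x2 — row 1: (28/3)/1 = 28/3; row 2: 8/1 = 8; row 3: entry -1 ≤ 0. Minimum is 8 at row 2 (s_2 leaves); pivot element 1.
Divide row 2 by 1; eliminate column x2 from the other rows.
Second iteration: most negative z-row entry is -3 in column x3, so x3 enters.
Ratio test on column x3 — row 1: entry -2 ≤ 0; row 2: 8/2 = 4; row 3: 9/5 = 9/5. Minimum is 9/5 at row 3 (s_3 leaves); pivot element 5.
Divide row 3 by 5; eliminate column x3 from the other rows.
After both pivots, the entry at constraint row 3, column RHS is 9/5.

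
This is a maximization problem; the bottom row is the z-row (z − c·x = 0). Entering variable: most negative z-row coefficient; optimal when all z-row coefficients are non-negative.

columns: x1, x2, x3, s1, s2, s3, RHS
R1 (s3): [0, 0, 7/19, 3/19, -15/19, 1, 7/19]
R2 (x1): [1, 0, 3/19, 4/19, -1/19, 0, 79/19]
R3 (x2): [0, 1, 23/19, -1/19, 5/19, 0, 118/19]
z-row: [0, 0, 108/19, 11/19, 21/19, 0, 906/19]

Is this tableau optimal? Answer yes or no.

yes

Every z-row coefficient is ≥ 0, so the tableau is optimal.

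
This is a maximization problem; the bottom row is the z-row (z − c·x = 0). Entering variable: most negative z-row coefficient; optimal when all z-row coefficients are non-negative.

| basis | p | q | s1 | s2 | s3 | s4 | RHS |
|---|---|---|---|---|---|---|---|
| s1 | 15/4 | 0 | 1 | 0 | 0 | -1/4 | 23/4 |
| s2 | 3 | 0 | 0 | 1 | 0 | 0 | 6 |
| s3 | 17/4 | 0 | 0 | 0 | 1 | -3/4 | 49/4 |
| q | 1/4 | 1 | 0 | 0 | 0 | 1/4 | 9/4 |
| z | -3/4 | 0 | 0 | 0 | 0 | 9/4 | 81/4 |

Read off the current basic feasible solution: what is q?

9/4

q is basic (row 4); its value is the RHS of that row, 9/4.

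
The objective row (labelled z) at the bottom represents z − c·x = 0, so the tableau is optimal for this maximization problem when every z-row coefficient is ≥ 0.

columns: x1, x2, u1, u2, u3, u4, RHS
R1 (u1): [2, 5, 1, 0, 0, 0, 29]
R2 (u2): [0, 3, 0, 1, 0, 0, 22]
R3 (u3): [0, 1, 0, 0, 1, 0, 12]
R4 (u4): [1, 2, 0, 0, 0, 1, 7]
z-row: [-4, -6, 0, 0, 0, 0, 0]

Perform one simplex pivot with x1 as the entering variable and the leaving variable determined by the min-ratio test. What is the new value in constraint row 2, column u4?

0

Ratio test on column x1 — row 1: 29/2 = 29/2; row 2: entry 0 ≤ 0; row 3: entry 0 ≤ 0; row 4: 7/1 = 7. Minimum is 7 at row 4 (u4 leaves); pivot element 1.
Divide row 4 by 1; eliminate column x1 from the other rows.
Row 2 update in column u4: 0 − 0·1 = 0.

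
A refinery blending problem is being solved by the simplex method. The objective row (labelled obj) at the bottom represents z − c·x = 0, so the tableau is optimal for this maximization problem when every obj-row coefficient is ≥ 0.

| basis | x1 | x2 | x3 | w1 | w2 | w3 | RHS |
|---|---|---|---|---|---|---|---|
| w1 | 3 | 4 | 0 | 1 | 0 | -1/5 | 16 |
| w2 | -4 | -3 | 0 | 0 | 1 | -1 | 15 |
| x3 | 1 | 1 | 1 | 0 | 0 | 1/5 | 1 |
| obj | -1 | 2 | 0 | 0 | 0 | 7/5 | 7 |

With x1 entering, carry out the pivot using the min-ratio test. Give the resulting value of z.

8

Ratio test on column x1 — row 1: 16/3 = 16/3; row 2: entry -4 ≤ 0; row 3: 1/1 = 1. Minimum is 1 at row 3 (x3 leaves); pivot element 1.
Pivot on row 3; the obj-row RHS becomes 7 − (-1)·1 = 8.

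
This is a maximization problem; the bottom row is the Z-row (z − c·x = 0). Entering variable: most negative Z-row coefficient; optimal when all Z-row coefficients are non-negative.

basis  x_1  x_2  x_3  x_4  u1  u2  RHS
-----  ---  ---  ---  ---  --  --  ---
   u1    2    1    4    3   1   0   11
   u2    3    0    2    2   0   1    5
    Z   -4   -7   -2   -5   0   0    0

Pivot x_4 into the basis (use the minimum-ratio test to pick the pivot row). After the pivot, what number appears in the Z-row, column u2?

Ratio test on column x_4 — row 1: 11/3 = 11/3; row 2: 5/2 = 5/2. Minimum is 5/2 at row 2 (u2 leaves); pivot element 2.
Divide row 2 by 2; eliminate column x_4 from the other rows.
Z-row update in column u2: 0 − (-5)·(1/2) = 5/2.

5/2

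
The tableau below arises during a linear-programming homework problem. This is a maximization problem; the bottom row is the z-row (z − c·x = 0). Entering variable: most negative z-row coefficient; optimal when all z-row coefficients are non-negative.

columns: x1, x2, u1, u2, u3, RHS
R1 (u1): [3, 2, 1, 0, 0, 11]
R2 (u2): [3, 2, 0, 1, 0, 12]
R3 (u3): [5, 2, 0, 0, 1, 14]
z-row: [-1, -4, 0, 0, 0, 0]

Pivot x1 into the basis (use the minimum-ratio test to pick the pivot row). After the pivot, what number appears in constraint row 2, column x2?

Ratio test on column x1 — row 1: 11/3 = 11/3; row 2: 12/3 = 4; row 3: 14/5 = 14/5. Minimum is 14/5 at row 3 (u3 leaves); pivot element 5.
Divide row 3 by 5; eliminate column x1 from the other rows.
Row 2 update in column x2: 2 − 3·(2/5) = 4/5.

4/5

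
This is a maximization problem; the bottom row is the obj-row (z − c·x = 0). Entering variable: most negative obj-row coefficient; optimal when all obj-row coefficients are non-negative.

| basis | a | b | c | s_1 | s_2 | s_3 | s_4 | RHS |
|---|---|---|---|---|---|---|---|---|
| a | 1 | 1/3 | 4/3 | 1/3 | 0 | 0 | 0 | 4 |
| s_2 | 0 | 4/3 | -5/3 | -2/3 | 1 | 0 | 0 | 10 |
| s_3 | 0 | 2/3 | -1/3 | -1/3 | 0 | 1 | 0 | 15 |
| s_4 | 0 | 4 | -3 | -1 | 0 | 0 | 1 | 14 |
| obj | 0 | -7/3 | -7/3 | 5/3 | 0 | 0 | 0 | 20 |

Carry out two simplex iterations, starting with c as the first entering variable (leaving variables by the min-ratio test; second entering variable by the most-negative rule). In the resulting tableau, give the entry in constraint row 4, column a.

Ratio test on column c — row 1: 4/(4/3) = 3; row 2: entry -5/3 ≤ 0; row 3: entry -1/3 ≤ 0; row 4: entry -3 ≤ 0. Minimum is 3 at row 1 (a leaves); pivot element 4/3.
Divide row 1 by 4/3; eliminate column c from the other rows.
Second iteration: most negative obj-row entry is -7/4 in column b, so b enters.
Ratio test on column b — row 1: 3/(1/4) = 12; row 2: 15/(7/4) = 60/7; row 3: 16/(3/4) = 64/3; row 4: 23/(19/4) = 92/19. Minimum is 92/19 at row 4 (s_4 leaves); pivot element 19/4.
Divide row 4 by 19/4; eliminate column b from the other rows.
After both pivots, the entry at constraint row 4, column a is 9/19.

9/19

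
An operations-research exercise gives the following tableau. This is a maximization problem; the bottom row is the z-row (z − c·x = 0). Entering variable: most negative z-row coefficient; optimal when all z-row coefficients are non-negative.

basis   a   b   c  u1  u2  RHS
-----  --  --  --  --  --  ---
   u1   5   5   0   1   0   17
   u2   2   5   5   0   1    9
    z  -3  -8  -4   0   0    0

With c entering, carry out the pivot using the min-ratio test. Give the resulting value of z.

Ratio test on column c — row 1: entry 0 ≤ 0; row 2: 9/5 = 9/5. Minimum is 9/5 at row 2 (u2 leaves); pivot element 5.
Pivot on row 2; the z-row RHS becomes 0 − (-4)·(9/5) = 36/5.

36/5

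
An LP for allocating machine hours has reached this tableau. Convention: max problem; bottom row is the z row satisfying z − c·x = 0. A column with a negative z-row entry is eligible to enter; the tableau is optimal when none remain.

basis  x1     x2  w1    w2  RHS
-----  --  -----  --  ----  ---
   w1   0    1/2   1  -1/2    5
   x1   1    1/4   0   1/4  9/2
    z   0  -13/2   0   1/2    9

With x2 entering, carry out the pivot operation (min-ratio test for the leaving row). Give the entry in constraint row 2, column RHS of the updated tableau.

Ratio test on column x2 — row 1: 5/(1/2) = 10; row 2: (9/2)/(1/4) = 18. Minimum is 10 at row 1 (w1 leaves); pivot element 1/2.
Divide row 1 by 1/2; eliminate column x2 from the other rows.
Row 2 update in column RHS: 9/2 − (1/4)·10 = 2.

2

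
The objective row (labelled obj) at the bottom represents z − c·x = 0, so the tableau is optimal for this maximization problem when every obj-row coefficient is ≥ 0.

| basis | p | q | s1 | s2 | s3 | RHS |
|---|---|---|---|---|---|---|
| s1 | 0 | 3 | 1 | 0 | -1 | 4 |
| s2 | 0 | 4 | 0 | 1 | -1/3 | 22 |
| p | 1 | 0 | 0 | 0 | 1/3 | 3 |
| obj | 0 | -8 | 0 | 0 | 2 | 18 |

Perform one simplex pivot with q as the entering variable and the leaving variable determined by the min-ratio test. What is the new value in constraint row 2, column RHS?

Ratio test on column q — row 1: 4/3 = 4/3; row 2: 22/4 = 11/2; row 3: entry 0 ≤ 0. Minimum is 4/3 at row 1 (s1 leaves); pivot element 3.
Divide row 1 by 3; eliminate column q from the other rows.
Row 2 update in column RHS: 22 − 4·(4/3) = 50/3.

50/3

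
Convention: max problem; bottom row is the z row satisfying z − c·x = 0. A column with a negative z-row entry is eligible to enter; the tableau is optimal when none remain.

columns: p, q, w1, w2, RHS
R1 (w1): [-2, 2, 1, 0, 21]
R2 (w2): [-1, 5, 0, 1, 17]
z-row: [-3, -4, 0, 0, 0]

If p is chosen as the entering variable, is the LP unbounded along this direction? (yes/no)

Every constraint-row entry in column p is ≤ 0, so increasing p is unbounded.

yes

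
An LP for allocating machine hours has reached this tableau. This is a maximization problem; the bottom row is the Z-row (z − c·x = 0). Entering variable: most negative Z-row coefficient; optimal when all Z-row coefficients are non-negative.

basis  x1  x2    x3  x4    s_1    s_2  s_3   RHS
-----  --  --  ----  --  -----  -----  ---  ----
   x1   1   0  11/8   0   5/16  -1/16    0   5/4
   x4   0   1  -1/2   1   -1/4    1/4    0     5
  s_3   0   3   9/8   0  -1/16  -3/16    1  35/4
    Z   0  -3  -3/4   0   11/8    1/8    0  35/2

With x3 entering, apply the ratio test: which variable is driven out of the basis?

x1

Column x3 entries and ratios — x1: (5/4)/(11/8) = 10/11; x4: -1/2 ≤ 0, skip; s_3: (35/4)/(9/8) = 70/9.
Smallest ratio is 10/11 in the row of x1, so x1 leaves.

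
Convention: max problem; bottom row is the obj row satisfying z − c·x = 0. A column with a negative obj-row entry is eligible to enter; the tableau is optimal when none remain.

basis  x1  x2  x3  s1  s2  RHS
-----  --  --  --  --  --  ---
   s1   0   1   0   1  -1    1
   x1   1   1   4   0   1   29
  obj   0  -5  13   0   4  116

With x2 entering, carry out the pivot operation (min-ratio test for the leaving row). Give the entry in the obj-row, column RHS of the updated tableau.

121

Ratio test on column x2 — row 1: 1/1 = 1; row 2: 29/1 = 29. Minimum is 1 at row 1 (s1 leaves); pivot element 1.
Divide row 1 by 1; eliminate column x2 from the other rows.
obj-row update in column RHS: 116 − (-5)·1 = 121.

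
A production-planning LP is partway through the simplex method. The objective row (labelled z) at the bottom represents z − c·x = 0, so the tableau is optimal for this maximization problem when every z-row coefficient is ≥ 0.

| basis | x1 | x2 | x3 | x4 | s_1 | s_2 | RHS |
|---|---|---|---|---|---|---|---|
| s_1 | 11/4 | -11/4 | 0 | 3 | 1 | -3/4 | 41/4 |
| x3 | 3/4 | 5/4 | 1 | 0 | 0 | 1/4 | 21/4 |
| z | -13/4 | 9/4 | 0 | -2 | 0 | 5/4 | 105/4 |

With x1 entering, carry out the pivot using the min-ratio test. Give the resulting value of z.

422/11

Ratio test on column x1 — row 1: (41/4)/(11/4) = 41/11; row 2: (21/4)/(3/4) = 7. Minimum is 41/11 at row 1 (s_1 leaves); pivot element 11/4.
Pivot on row 1; the z-row RHS becomes 105/4 − (-13/4)·(41/11) = 422/11.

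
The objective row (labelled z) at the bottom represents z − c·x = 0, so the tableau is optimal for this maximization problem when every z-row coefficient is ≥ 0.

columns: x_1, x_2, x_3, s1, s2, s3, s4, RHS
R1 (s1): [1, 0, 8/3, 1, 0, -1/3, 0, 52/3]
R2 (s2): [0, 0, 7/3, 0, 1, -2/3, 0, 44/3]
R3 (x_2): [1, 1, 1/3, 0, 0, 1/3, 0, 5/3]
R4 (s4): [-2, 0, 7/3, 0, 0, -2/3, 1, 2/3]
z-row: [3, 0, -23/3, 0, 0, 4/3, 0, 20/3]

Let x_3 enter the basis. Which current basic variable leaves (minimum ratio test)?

s4

Column x_3 entries and ratios — s1: (52/3)/(8/3) = 13/2; s2: (44/3)/(7/3) = 44/7; x_2: (5/3)/(1/3) = 5; s4: (2/3)/(7/3) = 2/7.
Smallest ratio is 2/7 in the row of s4, so s4 leaves.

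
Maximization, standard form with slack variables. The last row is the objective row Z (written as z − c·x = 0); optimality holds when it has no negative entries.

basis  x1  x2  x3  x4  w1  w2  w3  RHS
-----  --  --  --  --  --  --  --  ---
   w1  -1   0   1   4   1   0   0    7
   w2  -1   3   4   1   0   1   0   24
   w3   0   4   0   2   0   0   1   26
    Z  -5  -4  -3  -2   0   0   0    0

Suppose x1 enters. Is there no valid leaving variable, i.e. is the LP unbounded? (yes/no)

yes

Every constraint-row entry in column x1 is ≤ 0, so increasing x1 is unbounded.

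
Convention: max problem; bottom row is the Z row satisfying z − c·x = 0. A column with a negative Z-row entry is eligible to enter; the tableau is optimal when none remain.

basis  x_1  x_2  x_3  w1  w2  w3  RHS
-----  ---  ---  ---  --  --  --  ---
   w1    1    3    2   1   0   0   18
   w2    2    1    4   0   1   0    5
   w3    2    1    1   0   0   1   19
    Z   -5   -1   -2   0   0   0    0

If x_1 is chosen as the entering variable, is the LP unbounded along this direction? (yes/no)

no

Column x_1 has positive entries in row(s) 1, 2, 3, so the ratio test bounds it — not unbounded.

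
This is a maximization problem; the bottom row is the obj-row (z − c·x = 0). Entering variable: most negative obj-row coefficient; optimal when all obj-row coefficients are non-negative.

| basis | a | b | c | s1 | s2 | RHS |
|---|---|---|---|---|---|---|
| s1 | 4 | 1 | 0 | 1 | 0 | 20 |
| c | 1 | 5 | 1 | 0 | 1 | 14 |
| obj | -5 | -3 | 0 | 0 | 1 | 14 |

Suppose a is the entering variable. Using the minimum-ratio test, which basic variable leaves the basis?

s1

Column a entries and ratios — s1: 20/4 = 5; c: 14/1 = 14.
Smallest ratio is 5 in the row of s1, so s1 leaves.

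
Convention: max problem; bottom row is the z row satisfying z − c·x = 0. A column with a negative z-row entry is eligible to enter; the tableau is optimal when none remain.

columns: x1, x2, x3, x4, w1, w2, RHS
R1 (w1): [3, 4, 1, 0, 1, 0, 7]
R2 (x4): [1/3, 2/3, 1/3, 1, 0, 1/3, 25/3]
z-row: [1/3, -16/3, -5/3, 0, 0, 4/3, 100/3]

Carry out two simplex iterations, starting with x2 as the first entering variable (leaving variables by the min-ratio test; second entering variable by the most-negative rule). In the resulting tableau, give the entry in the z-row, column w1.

5/3

Ratio test on column x2 — row 1: 7/4 = 7/4; row 2: (25/3)/(2/3) = 25/2. Minimum is 7/4 at row 1 (w1 leaves); pivot element 4.
Divide row 1 by 4; eliminate column x2 from the other rows.
Second iteration: most negative z-row entry is -1/3 in column x3, so x3 enters.
Ratio test on column x3 — row 1: (7/4)/(1/4) = 7; row 2: (43/6)/(1/6) = 43. Minimum is 7 at row 1 (x2 leaves); pivot element 1/4.
Divide row 1 by 1/4; eliminate column x3 from the other rows.
After both pivots, the entry at the z-row, column w1 is 5/3.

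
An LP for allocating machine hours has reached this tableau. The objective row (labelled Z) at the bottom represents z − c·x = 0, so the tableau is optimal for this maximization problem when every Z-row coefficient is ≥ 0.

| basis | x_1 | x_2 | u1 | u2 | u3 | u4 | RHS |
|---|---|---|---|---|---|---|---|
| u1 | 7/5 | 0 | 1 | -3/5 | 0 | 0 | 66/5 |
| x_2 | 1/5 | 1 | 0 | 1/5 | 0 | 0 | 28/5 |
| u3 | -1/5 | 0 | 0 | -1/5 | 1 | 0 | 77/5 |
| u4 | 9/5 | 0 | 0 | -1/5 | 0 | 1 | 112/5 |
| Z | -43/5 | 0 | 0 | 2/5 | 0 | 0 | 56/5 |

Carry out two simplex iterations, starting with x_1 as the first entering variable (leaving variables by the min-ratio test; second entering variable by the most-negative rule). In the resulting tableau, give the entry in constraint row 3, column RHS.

20

Ratio test on column x_1 — row 1: (66/5)/(7/5) = 66/7; row 2: (28/5)/(1/5) = 28; row 3: entry -1/5 ≤ 0; row 4: (112/5)/(9/5) = 112/9. Minimum is 66/7 at row 1 (u1 leaves); pivot element 7/5.
Divide row 1 by 7/5; eliminate column x_1 from the other rows.
Second iteration: most negative Z-row entry is -23/7 in column u2, so u2 enters.
Ratio test on column u2 — row 1: entry -3/7 ≤ 0; row 2: (26/7)/(2/7) = 13; row 3: entry -2/7 ≤ 0; row 4: (38/7)/(4/7) = 19/2. Minimum is 19/2 at row 4 (u4 leaves); pivot element 4/7.
Divide row 4 by 4/7; eliminate column u2 from the other rows.
After both pivots, the entry at constraint row 3, column RHS is 20.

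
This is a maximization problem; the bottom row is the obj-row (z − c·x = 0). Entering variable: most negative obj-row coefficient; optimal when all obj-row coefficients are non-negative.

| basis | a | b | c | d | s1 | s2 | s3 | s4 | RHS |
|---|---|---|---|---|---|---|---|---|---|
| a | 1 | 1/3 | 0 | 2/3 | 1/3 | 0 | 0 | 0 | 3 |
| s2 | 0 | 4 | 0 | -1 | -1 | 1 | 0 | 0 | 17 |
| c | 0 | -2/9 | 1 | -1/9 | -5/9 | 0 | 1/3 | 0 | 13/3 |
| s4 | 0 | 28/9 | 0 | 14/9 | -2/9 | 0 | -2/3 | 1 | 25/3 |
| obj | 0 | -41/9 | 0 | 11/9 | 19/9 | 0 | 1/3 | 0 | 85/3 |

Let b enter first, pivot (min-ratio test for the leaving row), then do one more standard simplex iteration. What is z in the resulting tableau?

Ratio test on column b — row 1: 3/(1/3) = 9; row 2: 17/4 = 17/4; row 3: entry -2/9 ≤ 0; row 4: (25/3)/(28/9) = 75/28. Minimum is 75/28 at row 4 (s4 leaves); pivot element 28/9.
Pivot on row 4; the obj-row RHS becomes 85/3 − (-41/9)·(75/28) = 1135/28.
Next entering variable (most negative obj-row entry -9/14): s3.
Ratio test on column s3 — row 1: (59/28)/(1/14) = 59/2; row 2: (44/7)/(6/7) = 22/3; row 3: (69/14)/(2/7) = 69/4; row 4: entry -3/14 ≤ 0. Minimum is 22/3 at row 2 (s2 leaves); pivot element 6/7.
After the second pivot the obj-row RHS is 1135/28 − (-9/14)·(22/3) = 181/4.

181/4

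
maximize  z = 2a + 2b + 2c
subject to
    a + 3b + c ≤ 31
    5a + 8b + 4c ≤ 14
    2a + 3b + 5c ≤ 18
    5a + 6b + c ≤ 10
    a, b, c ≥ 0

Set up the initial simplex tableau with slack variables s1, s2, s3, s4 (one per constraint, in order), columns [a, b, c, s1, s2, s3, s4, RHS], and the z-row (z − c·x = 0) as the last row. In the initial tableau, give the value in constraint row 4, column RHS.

10

The RHS of constraint 4 is b_4 = 10.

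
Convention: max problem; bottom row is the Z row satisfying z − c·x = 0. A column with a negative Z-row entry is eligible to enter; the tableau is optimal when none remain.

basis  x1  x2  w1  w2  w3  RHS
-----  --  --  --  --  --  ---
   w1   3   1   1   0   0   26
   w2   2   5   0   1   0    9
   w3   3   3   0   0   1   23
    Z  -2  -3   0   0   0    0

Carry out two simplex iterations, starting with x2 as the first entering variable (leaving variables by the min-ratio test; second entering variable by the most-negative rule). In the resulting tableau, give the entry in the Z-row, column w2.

1

Ratio test on column x2 — row 1: 26/1 = 26; row 2: 9/5 = 9/5; row 3: 23/3 = 23/3. Minimum is 9/5 at row 2 (w2 leaves); pivot element 5.
Divide row 2 by 5; eliminate column x2 from the other rows.
Second iteration: most negative Z-row entry is -4/5 in column x1, so x1 enters.
Ratio test on column x1 — row 1: (121/5)/(13/5) = 121/13; row 2: (9/5)/(2/5) = 9/2; row 3: (88/5)/(9/5) = 88/9. Minimum is 9/2 at row 2 (x2 leaves); pivot element 2/5.
Divide row 2 by 2/5; eliminate column x1 from the other rows.
After both pivots, the entry at the Z-row, column w2 is 1.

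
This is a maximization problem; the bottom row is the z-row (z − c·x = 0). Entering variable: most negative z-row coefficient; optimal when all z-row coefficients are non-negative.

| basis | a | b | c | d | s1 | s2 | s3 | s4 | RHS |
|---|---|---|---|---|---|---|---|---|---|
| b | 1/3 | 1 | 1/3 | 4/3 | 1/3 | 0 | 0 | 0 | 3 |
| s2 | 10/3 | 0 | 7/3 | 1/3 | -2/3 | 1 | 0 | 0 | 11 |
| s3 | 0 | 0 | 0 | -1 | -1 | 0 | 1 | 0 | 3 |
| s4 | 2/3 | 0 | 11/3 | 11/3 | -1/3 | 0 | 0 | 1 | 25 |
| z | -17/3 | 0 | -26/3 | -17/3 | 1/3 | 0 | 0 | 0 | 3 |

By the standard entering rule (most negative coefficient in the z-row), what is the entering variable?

c

Negative z-row entries: a: -17/3, c: -26/3, d: -17/3.
The most negative is -26/3 in column c, so c enters.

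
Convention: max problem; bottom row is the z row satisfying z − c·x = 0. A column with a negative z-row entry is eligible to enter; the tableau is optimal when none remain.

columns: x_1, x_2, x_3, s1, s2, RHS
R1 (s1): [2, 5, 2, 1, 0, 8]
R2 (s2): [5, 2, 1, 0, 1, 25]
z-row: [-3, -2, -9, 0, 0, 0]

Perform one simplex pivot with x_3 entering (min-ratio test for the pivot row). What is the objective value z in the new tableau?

36

Ratio test on column x_3 — row 1: 8/2 = 4; row 2: 25/1 = 25. Minimum is 4 at row 1 (s1 leaves); pivot element 2.
Pivot on row 1; the z-row RHS becomes 0 − (-9)·4 = 36.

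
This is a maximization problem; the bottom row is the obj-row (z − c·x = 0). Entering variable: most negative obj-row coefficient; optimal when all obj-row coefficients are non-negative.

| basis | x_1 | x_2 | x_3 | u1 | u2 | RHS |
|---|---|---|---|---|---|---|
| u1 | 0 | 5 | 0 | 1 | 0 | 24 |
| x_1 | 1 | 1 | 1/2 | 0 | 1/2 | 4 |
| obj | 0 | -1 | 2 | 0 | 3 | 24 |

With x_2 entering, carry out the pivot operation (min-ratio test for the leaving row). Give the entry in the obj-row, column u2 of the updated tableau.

7/2

Ratio test on column x_2 — row 1: 24/5 = 24/5; row 2: 4/1 = 4. Minimum is 4 at row 2 (x_1 leaves); pivot element 1.
Divide row 2 by 1; eliminate column x_2 from the other rows.
obj-row update in column u2: 3 − (-1)·(1/2) = 7/2.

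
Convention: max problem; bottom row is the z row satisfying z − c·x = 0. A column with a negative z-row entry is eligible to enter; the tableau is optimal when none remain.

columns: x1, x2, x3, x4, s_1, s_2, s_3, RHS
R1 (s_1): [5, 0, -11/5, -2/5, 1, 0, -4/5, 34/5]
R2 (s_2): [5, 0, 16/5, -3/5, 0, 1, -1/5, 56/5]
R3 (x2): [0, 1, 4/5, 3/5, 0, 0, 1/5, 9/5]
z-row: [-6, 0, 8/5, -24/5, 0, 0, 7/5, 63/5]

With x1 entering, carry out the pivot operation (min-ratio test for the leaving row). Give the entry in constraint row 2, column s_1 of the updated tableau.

Ratio test on column x1 — row 1: (34/5)/5 = 34/25; row 2: (56/5)/5 = 56/25; row 3: entry 0 ≤ 0. Minimum is 34/25 at row 1 (s_1 leaves); pivot element 5.
Divide row 1 by 5; eliminate column x1 from the other rows.
Row 2 update in column s_1: 0 − 5·(1/5) = -1.

-1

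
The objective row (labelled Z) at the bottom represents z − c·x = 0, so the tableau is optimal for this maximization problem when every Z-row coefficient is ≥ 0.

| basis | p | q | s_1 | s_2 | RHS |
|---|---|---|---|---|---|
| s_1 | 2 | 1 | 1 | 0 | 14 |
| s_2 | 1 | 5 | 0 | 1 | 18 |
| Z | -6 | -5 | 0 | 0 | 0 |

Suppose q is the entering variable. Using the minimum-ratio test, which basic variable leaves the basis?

Column q entries and ratios — s_1: 14/1 = 14; s_2: 18/5 = 18/5.
Smallest ratio is 18/5 in the row of s_2, so s_2 leaves.

s_2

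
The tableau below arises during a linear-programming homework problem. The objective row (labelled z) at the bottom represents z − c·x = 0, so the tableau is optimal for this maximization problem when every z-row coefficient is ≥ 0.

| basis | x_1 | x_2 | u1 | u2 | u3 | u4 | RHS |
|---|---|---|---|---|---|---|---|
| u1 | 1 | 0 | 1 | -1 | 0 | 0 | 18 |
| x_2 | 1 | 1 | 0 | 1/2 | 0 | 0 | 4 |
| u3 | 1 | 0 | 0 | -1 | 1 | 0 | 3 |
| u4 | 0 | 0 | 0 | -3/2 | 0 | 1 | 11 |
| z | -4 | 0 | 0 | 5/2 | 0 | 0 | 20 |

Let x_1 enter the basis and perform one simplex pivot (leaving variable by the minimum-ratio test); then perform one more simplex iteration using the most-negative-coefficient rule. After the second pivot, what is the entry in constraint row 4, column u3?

-1

Ratio test on column x_1 — row 1: 18/1 = 18; row 2: 4/1 = 4; row 3: 3/1 = 3; row 4: entry 0 ≤ 0. Minimum is 3 at row 3 (u3 leaves); pivot element 1.
Divide row 3 by 1; eliminate column x_1 from the other rows.
Second iteration: most negative z-row entry is -3/2 in column u2, so u2 enters.
Ratio test on column u2 — row 1: entry 0 ≤ 0; row 2: 1/(3/2) = 2/3; row 3: entry -1 ≤ 0; row 4: entry -3/2 ≤ 0. Minimum is 2/3 at row 2 (x_2 leaves); pivot element 3/2.
Divide row 2 by 3/2; eliminate column u2 from the other rows.
After both pivots, the entry at constraint row 4, column u3 is -1.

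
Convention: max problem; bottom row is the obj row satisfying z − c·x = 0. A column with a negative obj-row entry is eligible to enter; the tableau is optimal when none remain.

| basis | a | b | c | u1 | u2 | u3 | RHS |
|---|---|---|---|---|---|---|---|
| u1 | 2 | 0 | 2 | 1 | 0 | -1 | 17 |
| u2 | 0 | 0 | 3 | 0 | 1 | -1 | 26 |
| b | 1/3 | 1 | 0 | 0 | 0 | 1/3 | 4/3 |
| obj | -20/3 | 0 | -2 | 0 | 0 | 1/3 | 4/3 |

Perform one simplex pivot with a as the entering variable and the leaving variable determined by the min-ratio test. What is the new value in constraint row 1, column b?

-6

Ratio test on column a — row 1: 17/2 = 17/2; row 2: entry 0 ≤ 0; row 3: (4/3)/(1/3) = 4. Minimum is 4 at row 3 (b leaves); pivot element 1/3.
Divide row 3 by 1/3; eliminate column a from the other rows.
Row 1 update in column b: 0 − 2·3 = -6.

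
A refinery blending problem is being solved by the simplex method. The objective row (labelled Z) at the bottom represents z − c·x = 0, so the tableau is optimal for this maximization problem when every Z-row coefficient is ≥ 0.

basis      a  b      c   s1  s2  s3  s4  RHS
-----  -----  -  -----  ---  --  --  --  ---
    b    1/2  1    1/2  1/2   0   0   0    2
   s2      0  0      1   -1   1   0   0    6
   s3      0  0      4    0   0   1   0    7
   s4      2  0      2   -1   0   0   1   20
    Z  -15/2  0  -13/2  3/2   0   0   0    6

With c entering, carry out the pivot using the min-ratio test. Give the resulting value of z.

139/8

Ratio test on column c — row 1: 2/(1/2) = 4; row 2: 6/1 = 6; row 3: 7/4 = 7/4; row 4: 20/2 = 10. Minimum is 7/4 at row 3 (s3 leaves); pivot element 4.
Pivot on row 3; the Z-row RHS becomes 6 − (-13/2)·(7/4) = 139/8.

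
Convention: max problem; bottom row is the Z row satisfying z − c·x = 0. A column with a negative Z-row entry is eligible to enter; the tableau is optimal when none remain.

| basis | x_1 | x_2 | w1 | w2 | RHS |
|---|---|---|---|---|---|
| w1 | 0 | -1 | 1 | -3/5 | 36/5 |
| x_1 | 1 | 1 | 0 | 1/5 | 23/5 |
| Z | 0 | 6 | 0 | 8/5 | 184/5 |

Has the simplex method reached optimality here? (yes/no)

yes

Every Z-row coefficient is ≥ 0, so the tableau is optimal.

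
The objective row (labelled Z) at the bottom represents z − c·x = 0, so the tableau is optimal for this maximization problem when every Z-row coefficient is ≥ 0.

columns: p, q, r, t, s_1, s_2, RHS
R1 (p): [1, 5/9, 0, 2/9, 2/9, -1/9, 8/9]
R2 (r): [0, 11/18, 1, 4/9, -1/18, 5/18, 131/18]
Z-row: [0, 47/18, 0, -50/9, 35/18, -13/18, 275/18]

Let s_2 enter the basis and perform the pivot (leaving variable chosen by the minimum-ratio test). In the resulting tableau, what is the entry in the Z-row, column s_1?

Ratio test on column s_2 — row 1: entry -1/9 ≤ 0; row 2: (131/18)/(5/18) = 131/5. Minimum is 131/5 at row 2 (r leaves); pivot element 5/18.
Divide row 2 by 5/18; eliminate column s_2 from the other rows.
Z-row update in column s_1: 35/18 − (-13/18)·(-1/5) = 9/5.

9/5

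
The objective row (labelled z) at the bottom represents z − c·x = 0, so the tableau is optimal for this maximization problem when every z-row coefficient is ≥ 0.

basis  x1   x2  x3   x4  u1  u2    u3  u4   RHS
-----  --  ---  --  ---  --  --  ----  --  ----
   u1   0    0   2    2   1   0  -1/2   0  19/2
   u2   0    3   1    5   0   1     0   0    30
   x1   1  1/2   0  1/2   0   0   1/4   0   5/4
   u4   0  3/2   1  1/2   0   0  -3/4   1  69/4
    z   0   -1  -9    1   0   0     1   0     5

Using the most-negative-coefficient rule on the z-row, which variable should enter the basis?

Negative z-row entries: x2: -1, x3: -9.
The most negative is -9 in column x3, so x3 enters.

x3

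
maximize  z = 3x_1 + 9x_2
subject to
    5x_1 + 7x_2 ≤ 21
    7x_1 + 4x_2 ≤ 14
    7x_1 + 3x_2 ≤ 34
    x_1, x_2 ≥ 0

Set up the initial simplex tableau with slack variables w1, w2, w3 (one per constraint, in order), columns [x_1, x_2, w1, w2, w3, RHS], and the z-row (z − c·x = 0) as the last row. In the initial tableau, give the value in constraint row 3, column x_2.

3

Constraint 3 has coefficient 3 on x_2.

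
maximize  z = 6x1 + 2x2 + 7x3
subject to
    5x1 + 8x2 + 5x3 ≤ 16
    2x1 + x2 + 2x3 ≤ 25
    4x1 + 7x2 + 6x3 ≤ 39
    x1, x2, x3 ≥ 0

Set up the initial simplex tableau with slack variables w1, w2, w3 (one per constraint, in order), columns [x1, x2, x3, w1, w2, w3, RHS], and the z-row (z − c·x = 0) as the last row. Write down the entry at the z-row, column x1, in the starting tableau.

The z-row carries the negated objective coefficients: the x1 entry is -6.

-6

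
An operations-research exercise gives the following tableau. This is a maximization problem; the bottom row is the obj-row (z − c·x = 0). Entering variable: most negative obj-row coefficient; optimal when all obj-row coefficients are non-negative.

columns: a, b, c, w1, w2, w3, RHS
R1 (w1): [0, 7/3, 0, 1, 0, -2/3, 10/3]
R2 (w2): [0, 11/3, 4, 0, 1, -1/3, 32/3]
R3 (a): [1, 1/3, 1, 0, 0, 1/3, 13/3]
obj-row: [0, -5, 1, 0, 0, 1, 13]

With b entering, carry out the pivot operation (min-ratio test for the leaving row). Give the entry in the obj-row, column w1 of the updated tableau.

Ratio test on column b — row 1: (10/3)/(7/3) = 10/7; row 2: (32/3)/(11/3) = 32/11; row 3: (13/3)/(1/3) = 13. Minimum is 10/7 at row 1 (w1 leaves); pivot element 7/3.
Divide row 1 by 7/3; eliminate column b from the other rows.
obj-row update in column w1: 0 − (-5)·(3/7) = 15/7.

15/7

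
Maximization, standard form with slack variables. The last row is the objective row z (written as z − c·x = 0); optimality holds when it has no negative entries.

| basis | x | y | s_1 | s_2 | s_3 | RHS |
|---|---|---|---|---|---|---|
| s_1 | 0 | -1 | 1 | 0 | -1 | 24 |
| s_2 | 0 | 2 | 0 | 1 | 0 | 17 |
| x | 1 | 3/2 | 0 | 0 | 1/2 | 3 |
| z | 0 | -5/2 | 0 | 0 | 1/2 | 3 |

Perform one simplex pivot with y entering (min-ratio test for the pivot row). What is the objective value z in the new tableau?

8

Ratio test on column y — row 1: entry -1 ≤ 0; row 2: 17/2 = 17/2; row 3: 3/(3/2) = 2. Minimum is 2 at row 3 (x leaves); pivot element 3/2.
Pivot on row 3; the z-row RHS becomes 3 − (-5/2)·2 = 8.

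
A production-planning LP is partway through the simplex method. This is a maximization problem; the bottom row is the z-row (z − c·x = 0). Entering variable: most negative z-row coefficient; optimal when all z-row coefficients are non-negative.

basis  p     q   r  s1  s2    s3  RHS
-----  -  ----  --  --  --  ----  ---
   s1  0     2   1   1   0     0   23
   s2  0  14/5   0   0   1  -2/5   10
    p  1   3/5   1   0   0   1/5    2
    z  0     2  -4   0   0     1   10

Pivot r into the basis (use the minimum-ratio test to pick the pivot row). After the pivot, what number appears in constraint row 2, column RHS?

Ratio test on column r — row 1: 23/1 = 23; row 2: entry 0 ≤ 0; row 3: 2/1 = 2. Minimum is 2 at row 3 (p leaves); pivot element 1.
Divide row 3 by 1; eliminate column r from the other rows.
Row 2 update in column RHS: 10 − 0·2 = 10.

10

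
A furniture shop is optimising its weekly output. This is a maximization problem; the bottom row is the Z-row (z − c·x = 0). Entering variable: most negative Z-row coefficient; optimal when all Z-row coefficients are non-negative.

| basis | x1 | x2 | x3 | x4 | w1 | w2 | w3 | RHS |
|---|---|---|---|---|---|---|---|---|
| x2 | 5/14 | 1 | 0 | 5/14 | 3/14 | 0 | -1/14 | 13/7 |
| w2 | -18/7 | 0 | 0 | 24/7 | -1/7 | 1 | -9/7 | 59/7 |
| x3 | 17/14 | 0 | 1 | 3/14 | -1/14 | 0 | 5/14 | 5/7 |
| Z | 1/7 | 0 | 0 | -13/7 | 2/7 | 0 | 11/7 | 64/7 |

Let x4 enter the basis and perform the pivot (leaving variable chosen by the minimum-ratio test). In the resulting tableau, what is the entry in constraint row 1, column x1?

Ratio test on column x4 — row 1: (13/7)/(5/14) = 26/5; row 2: (59/7)/(24/7) = 59/24; row 3: (5/7)/(3/14) = 10/3. Minimum is 59/24 at row 2 (w2 leaves); pivot element 24/7.
Divide row 2 by 24/7; eliminate column x4 from the other rows.
Row 1 update in column x1: 5/14 − (5/14)·(-3/4) = 5/8.

5/8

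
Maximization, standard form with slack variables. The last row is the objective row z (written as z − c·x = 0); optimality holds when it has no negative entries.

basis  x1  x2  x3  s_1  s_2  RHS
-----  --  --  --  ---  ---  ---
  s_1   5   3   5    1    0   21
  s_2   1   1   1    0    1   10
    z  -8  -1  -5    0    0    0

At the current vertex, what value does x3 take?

0

x3 is not in the basis, so in the current basic feasible solution x3 = 0.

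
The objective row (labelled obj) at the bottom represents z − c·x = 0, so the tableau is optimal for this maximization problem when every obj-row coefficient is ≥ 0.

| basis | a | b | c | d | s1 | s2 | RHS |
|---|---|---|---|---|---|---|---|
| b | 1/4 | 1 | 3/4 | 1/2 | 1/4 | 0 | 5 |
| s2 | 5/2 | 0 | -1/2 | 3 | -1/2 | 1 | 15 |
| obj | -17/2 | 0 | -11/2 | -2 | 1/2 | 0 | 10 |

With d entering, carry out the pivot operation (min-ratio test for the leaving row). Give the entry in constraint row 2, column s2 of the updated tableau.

1/3

Ratio test on column d — row 1: 5/(1/2) = 10; row 2: 15/3 = 5. Minimum is 5 at row 2 (s2 leaves); pivot element 3.
Divide row 2 by 3; eliminate column d from the other rows.
In the new row 2, the s2 entry is the old entry divided by the pivot: 1/3 = 1/3.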